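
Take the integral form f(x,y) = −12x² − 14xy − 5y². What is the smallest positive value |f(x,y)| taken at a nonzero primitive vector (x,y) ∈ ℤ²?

translate: b→-10 (≡14 mod 24), so (12,14,5)→(12,-10,3)
flip: (12,-10,3)→(3,10,12)
translate: b→-2 (≡10 mod 6), so (3,10,12)→(3,-2,4)
reduced (well bottom): (3,-2,4) with a≤c, −a<b≤a
well minimum |f| = |-3| = 3 (negative-definite)

3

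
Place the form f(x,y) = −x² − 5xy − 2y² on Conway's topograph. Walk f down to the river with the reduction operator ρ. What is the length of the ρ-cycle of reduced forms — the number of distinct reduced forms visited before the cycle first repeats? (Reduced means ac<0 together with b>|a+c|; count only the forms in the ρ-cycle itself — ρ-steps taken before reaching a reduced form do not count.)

D = 17, ⌊√D⌋ = 4
descent: ρ → (-2,1,2)  [lands on river]
river: ρ → (2,3,-1)
river: ρ → (-1,3,2)
river: ρ → (2,1,-2)
river: ρ → (-2,3,1)
river: ρ → (1,3,-2)
ρ-cycle length = 6 (tail of 1 descent step not counted)

6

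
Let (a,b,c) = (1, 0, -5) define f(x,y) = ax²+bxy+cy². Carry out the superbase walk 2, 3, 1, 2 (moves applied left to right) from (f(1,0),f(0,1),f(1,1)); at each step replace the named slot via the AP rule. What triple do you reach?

start (1,-5,-4) = (f(1,0),f(0,1),f(1,1))
replace slot 2: 2·(1+(-4)) − (-5) = -1 → (1,-1,-4)
replace slot 3: 2·(1+(-1)) − (-4) = 4 → (1,-1,4)
replace slot 1: 2·((-1)+4) − 1 = 5 → (5,-1,4)
replace slot 2: 2·(5+4) − (-1) = 19 → (5,19,4)

5,19,4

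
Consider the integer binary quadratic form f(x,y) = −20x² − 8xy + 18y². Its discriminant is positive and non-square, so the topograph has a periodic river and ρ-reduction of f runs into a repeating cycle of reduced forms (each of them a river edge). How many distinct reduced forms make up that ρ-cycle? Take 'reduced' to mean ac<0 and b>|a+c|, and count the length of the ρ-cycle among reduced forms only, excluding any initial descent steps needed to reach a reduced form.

D = 1504, ⌊√D⌋ = 38
descent: ρ → (18,8,-20)  [lands on river]
river: ρ → (-20,32,6)
river: ρ → (6,28,-30)
river: ρ → (-30,32,4)
river: ρ → (4,32,-30)
river: ρ → (-30,28,6)
river: ρ → (6,32,-20)
river: ρ → (-20,8,18)
river: ρ → (18,28,-10)
river: ρ → (-10,32,12)
river: ρ → (12,16,-26)
river: ρ → (-26,36,2)
river: ρ → (2,36,-26)
river: ρ → (-26,16,12)
river: ρ → (12,32,-10)
river: ρ → (-10,28,18)
ρ-cycle length = 16 (tail of 1 descent step not counted)

16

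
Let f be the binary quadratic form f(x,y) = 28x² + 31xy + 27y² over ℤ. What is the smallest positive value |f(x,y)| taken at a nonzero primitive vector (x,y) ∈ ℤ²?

translate: b→-25 (≡31 mod 56), so (28,31,27)→(28,-25,24)
flip: (28,-25,24)→(24,25,28)
translate: b→-23 (≡25 mod 48), so (24,25,28)→(24,-23,27)
reduced (well bottom): (24,-23,27) with a≤c, −a<b≤a
well minimum = a = 24

24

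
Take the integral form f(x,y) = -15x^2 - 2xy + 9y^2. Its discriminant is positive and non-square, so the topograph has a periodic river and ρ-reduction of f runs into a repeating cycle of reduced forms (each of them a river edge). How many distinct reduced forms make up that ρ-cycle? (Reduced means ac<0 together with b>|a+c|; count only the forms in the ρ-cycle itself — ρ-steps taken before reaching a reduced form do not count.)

D = 544, ⌊√D⌋ = 23
descent: ρ → (9,20,-4)  [lands on river]
river: ρ → (-4,20,9)
river: ρ → (9,16,-8)
river: ρ → (-8,16,9)
ρ-cycle length = 4 (tail of 1 descent step not counted)

4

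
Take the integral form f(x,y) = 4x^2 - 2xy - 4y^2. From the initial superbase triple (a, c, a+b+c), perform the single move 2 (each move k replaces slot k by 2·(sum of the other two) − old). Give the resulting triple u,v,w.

start (4,-4,-2) = (f(1,0),f(0,1),f(1,1))
replace slot 2: 2·(4+(-2)) − (-4) = 8 → (4,8,-2)

4,8,-2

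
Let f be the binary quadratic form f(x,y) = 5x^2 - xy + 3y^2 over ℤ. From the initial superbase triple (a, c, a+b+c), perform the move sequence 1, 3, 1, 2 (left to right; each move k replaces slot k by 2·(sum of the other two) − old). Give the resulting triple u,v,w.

start (5,3,7) = (f(1,0),f(0,1),f(1,1))
replace slot 1: 2·(3+7) − 5 = 15 → (15,3,7)
replace slot 3: 2·(15+3) − 7 = 29 → (15,3,29)
replace slot 1: 2·(3+29) − 15 = 49 → (49,3,29)
replace slot 2: 2·(49+29) − 3 = 153 → (49,153,29)

49,153,29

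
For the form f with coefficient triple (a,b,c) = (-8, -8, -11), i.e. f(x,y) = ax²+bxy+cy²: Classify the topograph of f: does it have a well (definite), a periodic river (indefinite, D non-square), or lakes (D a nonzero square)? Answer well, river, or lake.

D = b²−4ac = (-8)² − 4·(-8)·(-11) = -288
D < 0 ⇒ definite ⇒ every region one sign ⇒ single well

well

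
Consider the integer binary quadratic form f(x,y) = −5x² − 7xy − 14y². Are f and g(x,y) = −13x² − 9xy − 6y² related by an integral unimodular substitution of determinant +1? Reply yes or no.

D₁ = -231, D₂ = -231
f is negative-definite; reduce −f:
−f: translate: b→-3 (≡7 mod 10), so (5,7,14)→(5,-3,12)
−f: reduced (well bottom): (5,-3,12) with a≤c, −a<b≤a
flip sign back: reduced form of f is (-5,3,-12)
g is negative-definite; reduce −g:
−g: flip: (13,9,6)→(6,-9,13)
−g: translate: b→3 (≡-9 mod 12), so (6,-9,13)→(6,3,10)
−g: reduced (well bottom): (6,3,10) with a≤c, −a<b≤a
flip sign back: reduced form of g is (-6,-3,-10)
reduced forms (-5, 3, -12) vs (-6, -3, -10) ⇒ inequivalent

no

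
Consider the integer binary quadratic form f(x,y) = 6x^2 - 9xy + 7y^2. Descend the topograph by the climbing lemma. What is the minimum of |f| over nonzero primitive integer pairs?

translate: b→3 (≡-9 mod 12), so (6,-9,7)→(6,3,4)
flip: (6,3,4)→(4,-3,6)
reduced (well bottom): (4,-3,6) with a≤c, −a<b≤a
well minimum = a = 4

4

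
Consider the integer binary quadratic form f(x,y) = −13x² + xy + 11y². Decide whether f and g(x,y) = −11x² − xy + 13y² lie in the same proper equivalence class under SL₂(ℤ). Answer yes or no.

D₁ = 573, D₂ = 573
river cycle of f (length 4): (11, 21, -3), (-3, 21, 11), (11, 23, -1), (-1, 23, 11)
river cycle of g (length 4): (-11, 21, 3), (3, 21, -11), (-11, 23, 1), (1, 23, -11)
cycles differ ⇒ inequivalent

no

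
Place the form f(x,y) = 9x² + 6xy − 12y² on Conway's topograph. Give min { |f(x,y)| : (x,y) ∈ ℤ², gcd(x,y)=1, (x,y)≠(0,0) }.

river: ρ → (-12,18,3)
river: ρ → (3,18,-12)
river: ρ → (-12,6,9)
river: ρ → (9,12,-9)
river: ρ → (-9,6,12)
river: ρ → (12,18,-3)
river: ρ → (-3,18,12)
river: ρ → (12,6,-9)
river: ρ → (-9,12,9)
river: ρ → (9,6,-12)
closes: descent 0, river 10
min |a| on river = 3

3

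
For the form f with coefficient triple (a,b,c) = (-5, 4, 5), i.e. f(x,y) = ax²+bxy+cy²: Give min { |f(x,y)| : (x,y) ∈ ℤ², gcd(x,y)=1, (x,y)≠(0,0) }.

river: ρ → (5,6,-4)
river: ρ → (-4,10,1)
river: ρ → (1,10,-4)
river: ρ → (-4,6,5)
river: ρ → (5,4,-5)
river: ρ → (-5,6,4)
river: ρ → (4,10,-1)
river: ρ → (-1,10,4)
river: ρ → (4,6,-5)
river: ρ → (-5,4,5)
closes: descent 0, river 10
min |a| on river = 1

1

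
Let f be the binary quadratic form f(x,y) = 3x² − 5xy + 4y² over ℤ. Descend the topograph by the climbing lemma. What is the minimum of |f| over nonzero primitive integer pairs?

translate: b→1 (≡-5 mod 6), so (3,-5,4)→(3,1,2)
flip: (3,1,2)→(2,-1,3)
reduced (well bottom): (2,-1,3) with a≤c, −a<b≤a
well minimum = a = 2

2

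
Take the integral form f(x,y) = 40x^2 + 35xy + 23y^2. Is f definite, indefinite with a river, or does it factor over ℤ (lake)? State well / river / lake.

D = b²−4ac = 35² − 4·40·23 = -2455
D < 0 ⇒ definite ⇒ every region one sign ⇒ single well

well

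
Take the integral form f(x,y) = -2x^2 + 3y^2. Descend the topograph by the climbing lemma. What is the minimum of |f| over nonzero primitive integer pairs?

descent: ρ → (3,0,-2)
descent: ρ → (-2,4,1)  [lands on river]
river: ρ → (1,4,-2)
closes: descent 2, river 2
min |a| on river = 1

1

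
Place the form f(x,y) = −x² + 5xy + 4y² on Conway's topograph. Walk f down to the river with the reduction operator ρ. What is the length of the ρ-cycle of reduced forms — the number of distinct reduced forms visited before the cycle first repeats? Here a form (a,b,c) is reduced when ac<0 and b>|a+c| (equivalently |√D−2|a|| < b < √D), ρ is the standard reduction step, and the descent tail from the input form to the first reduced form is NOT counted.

D = 41, ⌊√D⌋ = 6
river: ρ → (4,3,-2)
river: ρ → (-2,5,2)
river: ρ → (2,3,-4)
river: ρ → (-4,5,1)
river: ρ → (1,5,-4)
river: ρ → (-4,3,2)
river: ρ → (2,5,-2)
river: ρ → (-2,3,4)
river: ρ → (4,5,-1)
river: ρ → (-1,5,4)
ρ-cycle length = 10 (tail of 0 descent steps not counted)

10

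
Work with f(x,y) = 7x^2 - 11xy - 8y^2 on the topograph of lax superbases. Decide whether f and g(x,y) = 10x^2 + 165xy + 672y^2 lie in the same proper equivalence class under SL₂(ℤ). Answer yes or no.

D₁ = 345, D₂ = 345
river cycle of f (length 10): (-8, 11, 7), (7, 17, -2), (-2, 15, 15), (15, 15, -2), (-2, 17, 7), (7, 11, -8), (-8, 5, 10), (10, 15, -3), (-3, 15, 10), (10, 5, -8)
river cycle of g (length 10): (10, 5, -8), (-8, 11, 7), (7, 17, -2), (-2, 15, 15), (15, 15, -2), (-2, 17, 7), (7, 11, -8), (-8, 5, 10), (10, 15, -3), (-3, 15, 10)
cycles coincide ⇒ equivalent

yes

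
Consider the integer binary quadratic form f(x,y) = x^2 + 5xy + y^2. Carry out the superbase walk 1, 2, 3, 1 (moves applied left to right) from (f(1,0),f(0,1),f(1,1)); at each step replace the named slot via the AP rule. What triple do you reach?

start (1,1,7) = (f(1,0),f(0,1),f(1,1))
replace slot 1: 2·(1+7) − 1 = 15 → (15,1,7)
replace slot 2: 2·(15+7) − 1 = 43 → (15,43,7)
replace slot 3: 2·(15+43) − 7 = 109 → (15,43,109)
replace slot 1: 2·(43+109) − 15 = 289 → (289,43,109)

289,43,109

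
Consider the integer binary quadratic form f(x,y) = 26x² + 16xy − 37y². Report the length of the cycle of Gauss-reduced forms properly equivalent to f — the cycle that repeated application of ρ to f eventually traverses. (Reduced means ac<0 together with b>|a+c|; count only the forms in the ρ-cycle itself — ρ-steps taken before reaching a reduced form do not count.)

D = 4104, ⌊√D⌋ = 64
river: ρ → (-37,58,5)
river: ρ → (5,62,-13)
river: ρ → (-13,42,45)
river: ρ → (45,48,-10)
river: ρ → (-10,52,35)
river: ρ → (35,18,-27)
river: ρ → (-27,36,26)
river: ρ → (26,16,-37)
ρ-cycle length = 8 (tail of 0 descent steps not counted)

8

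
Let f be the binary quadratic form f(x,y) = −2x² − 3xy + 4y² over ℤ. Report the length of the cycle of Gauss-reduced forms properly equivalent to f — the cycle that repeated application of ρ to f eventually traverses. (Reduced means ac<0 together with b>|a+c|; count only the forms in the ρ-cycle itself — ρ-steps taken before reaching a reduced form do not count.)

D = 41, ⌊√D⌋ = 6
descent: ρ → (4,3,-2)  [lands on river]
river: ρ → (-2,5,2)
river: ρ → (2,3,-4)
river: ρ → (-4,5,1)
river: ρ → (1,5,-4)
river: ρ → (-4,3,2)
river: ρ → (2,5,-2)
river: ρ → (-2,3,4)
river: ρ → (4,5,-1)
river: ρ → (-1,5,4)
ρ-cycle length = 10 (tail of 1 descent step not counted)

10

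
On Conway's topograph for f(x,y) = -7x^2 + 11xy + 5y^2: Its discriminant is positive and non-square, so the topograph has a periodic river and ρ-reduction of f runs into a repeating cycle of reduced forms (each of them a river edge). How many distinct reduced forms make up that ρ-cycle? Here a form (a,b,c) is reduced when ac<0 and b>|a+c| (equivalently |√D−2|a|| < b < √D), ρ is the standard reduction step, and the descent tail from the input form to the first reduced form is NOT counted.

D = 261, ⌊√D⌋ = 16
river: ρ → (5,9,-9)
river: ρ → (-9,9,5)
river: ρ → (5,11,-7)
river: ρ → (-7,3,9)
river: ρ → (9,15,-1)
river: ρ → (-1,15,9)
river: ρ → (9,3,-7)
river: ρ → (-7,11,5)
ρ-cycle length = 8 (tail of 0 descent steps not counted)

8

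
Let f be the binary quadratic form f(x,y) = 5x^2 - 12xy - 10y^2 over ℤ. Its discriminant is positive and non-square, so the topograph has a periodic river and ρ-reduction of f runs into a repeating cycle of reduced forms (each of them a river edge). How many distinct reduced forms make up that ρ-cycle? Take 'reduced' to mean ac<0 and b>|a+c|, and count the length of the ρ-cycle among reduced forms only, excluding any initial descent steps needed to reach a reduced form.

D = 344, ⌊√D⌋ = 18
descent: ρ → (-10,12,5)  [lands on river]
river: ρ → (5,18,-1)
river: ρ → (-1,18,5)
river: ρ → (5,12,-10)
river: ρ → (-10,8,7)
river: ρ → (7,6,-11)
river: ρ → (-11,16,2)
river: ρ → (2,16,-11)
river: ρ → (-11,6,7)
river: ρ → (7,8,-10)
ρ-cycle length = 10 (tail of 1 descent step not counted)

10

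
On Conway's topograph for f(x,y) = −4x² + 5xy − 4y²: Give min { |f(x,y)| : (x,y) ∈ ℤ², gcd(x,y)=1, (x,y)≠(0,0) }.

translate: b→3 (≡-5 mod 8), so (4,-5,4)→(4,3,3)
flip: (4,3,3)→(3,-3,4)
translate: b→3 (≡-3 mod 6), so (3,-3,4)→(3,3,4)
reduced (well bottom): (3,3,4) with a≤c, −a<b≤a
well minimum |f| = |-3| = 3 (negative-definite)

3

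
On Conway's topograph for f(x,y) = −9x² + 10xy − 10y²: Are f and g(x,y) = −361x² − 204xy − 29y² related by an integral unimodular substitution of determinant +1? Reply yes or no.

D₁ = -260, D₂ = -260
f is negative-definite; reduce −f:
−f: translate: b→8 (≡-10 mod 18), so (9,-10,10)→(9,8,9)
−f: reduced (well bottom): (9,8,9) with a≤c, −a<b≤a
flip sign back: reduced form of f is (-9,-8,-9)
g is negative-definite; reduce −g:
−g: flip: (361,204,29)→(29,-204,361)
−g: translate: b→28 (≡-204 mod 58), so (29,-204,361)→(29,28,9)
−g: flip: (29,28,9)→(9,-28,29)
−g: translate: b→8 (≡-28 mod 18), so (9,-28,29)→(9,8,9)
−g: reduced (well bottom): (9,8,9) with a≤c, −a<b≤a
flip sign back: reduced form of g is (-9,-8,-9)
reduced forms (-9, -8, -9) vs (-9, -8, -9) ⇒ equivalent

yes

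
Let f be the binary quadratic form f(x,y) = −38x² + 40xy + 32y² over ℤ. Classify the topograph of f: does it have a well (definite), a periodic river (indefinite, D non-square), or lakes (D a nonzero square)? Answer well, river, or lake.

D = b²−4ac = 40² − 4·(-38)·32 = 6464
D > 0 non-square ⇒ indefinite ⇒ periodic river

river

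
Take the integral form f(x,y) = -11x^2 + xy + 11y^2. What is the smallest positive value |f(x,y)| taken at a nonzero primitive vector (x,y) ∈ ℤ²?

river: ρ → (11,21,-1)
river: ρ → (-1,21,11)
river: ρ → (11,1,-11)
river: ρ → (-11,21,1)
river: ρ → (1,21,-11)
river: ρ → (-11,1,11)
closes: descent 0, river 6
min |a| on river = 1

1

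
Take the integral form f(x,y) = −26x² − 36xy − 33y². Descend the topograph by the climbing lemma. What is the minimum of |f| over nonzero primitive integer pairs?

translate: b→-16 (≡36 mod 52), so (26,36,33)→(26,-16,23)
flip: (26,-16,23)→(23,16,26)
reduced (well bottom): (23,16,26) with a≤c, −a<b≤a
well minimum |f| = |-23| = 23 (negative-definite)

23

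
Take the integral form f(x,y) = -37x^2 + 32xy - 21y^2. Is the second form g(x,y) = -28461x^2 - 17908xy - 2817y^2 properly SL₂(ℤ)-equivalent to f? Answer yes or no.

D₁ = -2084, D₂ = -2084
f is negative-definite; reduce −f:
−f: flip: (37,-32,21)→(21,32,37)
−f: translate: b→-10 (≡32 mod 42), so (21,32,37)→(21,-10,26)
−f: reduced (well bottom): (21,-10,26) with a≤c, −a<b≤a
flip sign back: reduced form of f is (-21,10,-26)
g is negative-definite; reduce −g:
−g: flip: (28461,17908,2817)→(2817,-17908,28461)
−g: translate: b→-1006 (≡-17908 mod 5634), so (2817,-17908,28461)→(2817,-1006,90)
−g: flip: (2817,-1006,90)→(90,1006,2817)
−g: translate: b→-74 (≡1006 mod 180), so (90,1006,2817)→(90,-74,21)
−g: flip: (90,-74,21)→(21,74,90)
−g: translate: b→-10 (≡74 mod 42), so (21,74,90)→(21,-10,26)
−g: reduced (well bottom): (21,-10,26) with a≤c, −a<b≤a
flip sign back: reduced form of g is (-21,10,-26)
reduced forms (-21, 10, -26) vs (-21, 10, -26) ⇒ equivalent

yes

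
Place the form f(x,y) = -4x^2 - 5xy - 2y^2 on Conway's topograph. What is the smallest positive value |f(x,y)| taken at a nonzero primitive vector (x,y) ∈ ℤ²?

translate: b→-3 (≡5 mod 8), so (4,5,2)→(4,-3,1)
flip: (4,-3,1)→(1,3,4)
translate: b→1 (≡3 mod 2), so (1,3,4)→(1,1,2)
reduced (well bottom): (1,1,2) with a≤c, −a<b≤a
well minimum |f| = |-1| = 1 (negative-definite)

1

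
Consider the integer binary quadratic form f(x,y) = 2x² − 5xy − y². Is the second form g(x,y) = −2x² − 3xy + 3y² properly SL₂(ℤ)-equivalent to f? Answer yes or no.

D₁ = 33, D₂ = 33
river cycle of f (length 4): (-1, 5, 2), (2, 3, -3), (-3, 3, 2), (2, 5, -1)
river cycle of g (length 4): (3, 3, -2), (-2, 5, 1), (1, 5, -2), (-2, 3, 3)
cycles differ ⇒ inequivalent

no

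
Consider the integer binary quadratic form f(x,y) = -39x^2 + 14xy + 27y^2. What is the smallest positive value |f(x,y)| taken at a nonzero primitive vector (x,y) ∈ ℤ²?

river: ρ → (27,40,-26)
river: ρ → (-26,64,3)
river: ρ → (3,62,-47)
river: ρ → (-47,32,18)
river: ρ → (18,40,-39)
river: ρ → (-39,38,19)
river: ρ → (19,38,-39)
river: ρ → (-39,40,18)
river: ρ → (18,32,-47)
river: ρ → (-47,62,3)
river: ρ → (3,64,-26)
river: ρ → (-26,40,27)
river: ρ → (27,14,-39)
river: ρ → (-39,64,2)
river: ρ → (2,64,-39)
river: ρ → (-39,14,27)
closes: descent 0, river 16
min |a| on river = 2

2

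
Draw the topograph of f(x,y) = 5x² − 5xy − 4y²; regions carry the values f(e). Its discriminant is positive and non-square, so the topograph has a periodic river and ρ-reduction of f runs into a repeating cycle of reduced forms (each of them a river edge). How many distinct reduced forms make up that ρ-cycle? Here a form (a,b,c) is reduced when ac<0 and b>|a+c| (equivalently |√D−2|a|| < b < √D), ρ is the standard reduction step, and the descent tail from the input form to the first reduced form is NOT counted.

D = 105, ⌊√D⌋ = 10
descent: ρ → (-4,5,5)  [lands on river]
river: ρ → (5,5,-4)
river: ρ → (-4,3,6)
river: ρ → (6,9,-1)
river: ρ → (-1,9,6)
river: ρ → (6,3,-4)
ρ-cycle length = 6 (tail of 1 descent step not counted)

6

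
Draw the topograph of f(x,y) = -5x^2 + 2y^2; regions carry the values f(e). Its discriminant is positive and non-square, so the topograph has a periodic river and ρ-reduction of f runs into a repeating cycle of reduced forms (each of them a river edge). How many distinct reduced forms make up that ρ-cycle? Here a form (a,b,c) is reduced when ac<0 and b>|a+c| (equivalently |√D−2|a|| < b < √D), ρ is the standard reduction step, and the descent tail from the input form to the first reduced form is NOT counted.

D = 40, ⌊√D⌋ = 6
descent: ρ → (2,4,-3)  [lands on river]
river: ρ → (-3,2,3)
river: ρ → (3,4,-2)
river: ρ → (-2,4,3)
river: ρ → (3,2,-3)
river: ρ → (-3,4,2)
ρ-cycle length = 6 (tail of 1 descent step not counted)

6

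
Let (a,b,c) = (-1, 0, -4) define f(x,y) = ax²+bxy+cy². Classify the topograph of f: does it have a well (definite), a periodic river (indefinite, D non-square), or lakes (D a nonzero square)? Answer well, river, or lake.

D = b²−4ac = 0² − 4·(-1)·(-4) = -16
D < 0 ⇒ definite ⇒ every region one sign ⇒ single well

well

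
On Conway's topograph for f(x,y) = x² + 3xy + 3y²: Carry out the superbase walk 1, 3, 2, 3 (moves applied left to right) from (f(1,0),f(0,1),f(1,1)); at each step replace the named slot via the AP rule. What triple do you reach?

start (1,3,7) = (f(1,0),f(0,1),f(1,1))
replace slot 1: 2·(3+7) − 1 = 19 → (19,3,7)
replace slot 3: 2·(19+3) − 7 = 37 → (19,3,37)
replace slot 2: 2·(19+37) − 3 = 109 → (19,109,37)
replace slot 3: 2·(19+109) − 37 = 219 → (19,109,219)

19,109,219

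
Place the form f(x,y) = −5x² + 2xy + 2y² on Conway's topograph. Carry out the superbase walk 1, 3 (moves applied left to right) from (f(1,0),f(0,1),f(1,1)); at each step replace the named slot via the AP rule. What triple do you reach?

start (-5,2,-1) = (f(1,0),f(0,1),f(1,1))
replace slot 1: 2·(2+(-1)) − (-5) = 7 → (7,2,-1)
replace slot 3: 2·(7+2) − (-1) = 19 → (7,2,19)

7,2,19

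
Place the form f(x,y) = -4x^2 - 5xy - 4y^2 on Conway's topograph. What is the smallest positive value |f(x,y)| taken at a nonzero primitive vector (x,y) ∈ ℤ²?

translate: b→-3 (≡5 mod 8), so (4,5,4)→(4,-3,3)
flip: (4,-3,3)→(3,3,4)
reduced (well bottom): (3,3,4) with a≤c, −a<b≤a
well minimum |f| = |-3| = 3 (negative-definite)

3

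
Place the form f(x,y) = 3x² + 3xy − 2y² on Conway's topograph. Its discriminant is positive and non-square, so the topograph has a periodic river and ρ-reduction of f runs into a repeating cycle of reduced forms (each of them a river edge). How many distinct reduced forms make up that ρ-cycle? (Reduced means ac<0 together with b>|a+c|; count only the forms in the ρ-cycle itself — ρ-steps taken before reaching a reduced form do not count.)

D = 33, ⌊√D⌋ = 5
river: ρ → (-2,5,1)
river: ρ → (1,5,-2)
river: ρ → (-2,3,3)
river: ρ → (3,3,-2)
ρ-cycle length = 4 (tail of 0 descent steps not counted)

4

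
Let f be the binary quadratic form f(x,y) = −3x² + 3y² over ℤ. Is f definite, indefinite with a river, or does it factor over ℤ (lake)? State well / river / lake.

D = b²−4ac = 0² − 4·(-3)·3 = 36
D = 6² is a perfect square ⇒ form factors over ℤ ⇒ lakes

lake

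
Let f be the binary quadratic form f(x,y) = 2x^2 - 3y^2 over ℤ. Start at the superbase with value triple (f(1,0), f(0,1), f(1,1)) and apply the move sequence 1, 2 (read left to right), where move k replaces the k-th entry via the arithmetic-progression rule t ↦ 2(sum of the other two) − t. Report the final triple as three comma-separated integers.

start (2,-3,-1) = (f(1,0),f(0,1),f(1,1))
replace slot 1: 2·((-3)+(-1)) − 2 = -10 → (-10,-3,-1)
replace slot 2: 2·((-10)+(-1)) − (-3) = -19 → (-10,-19,-1)

-10,-19,-1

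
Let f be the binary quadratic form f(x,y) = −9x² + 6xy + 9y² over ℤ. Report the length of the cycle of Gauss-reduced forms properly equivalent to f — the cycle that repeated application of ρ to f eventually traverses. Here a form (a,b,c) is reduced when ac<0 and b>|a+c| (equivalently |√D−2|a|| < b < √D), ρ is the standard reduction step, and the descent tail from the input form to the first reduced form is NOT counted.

D = 360, ⌊√D⌋ = 18
river: ρ → (9,12,-6)
river: ρ → (-6,12,9)
river: ρ → (9,6,-9)
river: ρ → (-9,12,6)
river: ρ → (6,12,-9)
river: ρ → (-9,6,9)
ρ-cycle length = 6 (tail of 0 descent steps not counted)

6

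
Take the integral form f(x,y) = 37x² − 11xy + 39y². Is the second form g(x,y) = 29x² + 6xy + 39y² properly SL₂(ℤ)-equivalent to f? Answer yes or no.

D₁ = -5651, D₂ = -4488
discriminants differ ⇒ not SL₂(ℤ)-equivalent

no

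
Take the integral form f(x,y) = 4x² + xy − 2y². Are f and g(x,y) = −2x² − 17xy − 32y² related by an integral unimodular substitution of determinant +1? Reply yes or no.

D₁ = 33, D₂ = 33
river cycle of f (length 4): (-2, 3, 3), (3, 3, -2), (-2, 5, 1), (1, 5, -2)
river cycle of g (length 4): (-2, 3, 3), (3, 3, -2), (-2, 5, 1), (1, 5, -2)
cycles coincide ⇒ equivalent

yes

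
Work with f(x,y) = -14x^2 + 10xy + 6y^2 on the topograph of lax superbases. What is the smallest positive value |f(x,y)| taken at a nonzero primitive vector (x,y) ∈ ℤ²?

river: ρ → (6,14,-10)
river: ρ → (-10,6,10)
river: ρ → (10,14,-6)
river: ρ → (-6,10,14)
river: ρ → (14,18,-2)
river: ρ → (-2,18,14)
river: ρ → (14,10,-6)
river: ρ → (-6,14,10)
river: ρ → (10,6,-10)
river: ρ → (-10,14,6)
river: ρ → (6,10,-14)
river: ρ → (-14,18,2)
river: ρ → (2,18,-14)
river: ρ → (-14,10,6)
closes: descent 0, river 14
min |a| on river = 2

2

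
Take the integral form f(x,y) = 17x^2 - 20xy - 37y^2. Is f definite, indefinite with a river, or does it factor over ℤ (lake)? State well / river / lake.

D = b²−4ac = (-20)² − 4·17·(-37) = 2916
D = 54² is a perfect square ⇒ form factors over ℤ ⇒ lakes

lake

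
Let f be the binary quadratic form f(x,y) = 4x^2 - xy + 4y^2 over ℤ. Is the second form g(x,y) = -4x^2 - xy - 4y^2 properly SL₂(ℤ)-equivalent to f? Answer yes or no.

D₁ = -63, D₂ = -63
f: flip: (4,-1,4)→(4,1,4)
f: reduced (well bottom): (4,1,4) with a≤c, −a<b≤a
g is negative-definite; reduce −g:
−g: reduced (well bottom): (4,1,4) with a≤c, −a<b≤a
flip sign back: reduced form of g is (-4,-1,-4)
reduced forms (4, 1, 4) vs (-4, -1, -4) ⇒ inequivalent

no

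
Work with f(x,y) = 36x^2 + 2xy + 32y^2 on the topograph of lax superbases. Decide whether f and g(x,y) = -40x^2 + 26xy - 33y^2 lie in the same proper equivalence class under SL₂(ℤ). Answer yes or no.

D₁ = -4604, D₂ = -4604
f: flip: (36,2,32)→(32,-2,36)
f: reduced (well bottom): (32,-2,36) with a≤c, −a<b≤a
g is negative-definite; reduce −g:
−g: flip: (40,-26,33)→(33,26,40)
−g: reduced (well bottom): (33,26,40) with a≤c, −a<b≤a
flip sign back: reduced form of g is (-33,-26,-40)
reduced forms (32, -2, 36) vs (-33, -26, -40) ⇒ inequivalent

no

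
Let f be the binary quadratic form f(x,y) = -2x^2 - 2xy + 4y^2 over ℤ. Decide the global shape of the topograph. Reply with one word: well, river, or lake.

D = b²−4ac = (-2)² − 4·(-2)·4 = 36
D = 6² is a perfect square ⇒ form factors over ℤ ⇒ lakes

lake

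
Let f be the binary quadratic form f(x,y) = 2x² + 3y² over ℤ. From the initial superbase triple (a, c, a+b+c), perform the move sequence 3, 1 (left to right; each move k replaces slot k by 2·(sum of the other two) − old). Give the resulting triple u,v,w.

start (2,3,5) = (f(1,0),f(0,1),f(1,1))
replace slot 3: 2·(2+3) − 5 = 5 → (2,3,5)
replace slot 1: 2·(3+5) − 2 = 14 → (14,3,5)

14,3,5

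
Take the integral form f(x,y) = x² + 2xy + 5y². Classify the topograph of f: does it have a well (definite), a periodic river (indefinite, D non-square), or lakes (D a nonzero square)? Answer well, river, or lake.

D = b²−4ac = 2² − 4·1·5 = -16
D < 0 ⇒ definite ⇒ every region one sign ⇒ single well

well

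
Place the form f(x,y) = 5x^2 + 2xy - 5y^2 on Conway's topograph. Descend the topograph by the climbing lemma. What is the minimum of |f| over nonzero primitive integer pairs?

river: ρ → (-5,8,2)
river: ρ → (2,8,-5)
river: ρ → (-5,2,5)
river: ρ → (5,8,-2)
river: ρ → (-2,8,5)
river: ρ → (5,2,-5)
closes: descent 0, river 6
min |a| on river = 2

2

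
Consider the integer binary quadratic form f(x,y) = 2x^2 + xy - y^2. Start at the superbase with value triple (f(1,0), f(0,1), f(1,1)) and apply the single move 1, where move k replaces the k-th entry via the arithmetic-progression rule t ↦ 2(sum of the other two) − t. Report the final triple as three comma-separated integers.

start (2,-1,2) = (f(1,0),f(0,1),f(1,1))
replace slot 1: 2·((-1)+2) − 2 = 0 → (0,-1,2)

0,-1,2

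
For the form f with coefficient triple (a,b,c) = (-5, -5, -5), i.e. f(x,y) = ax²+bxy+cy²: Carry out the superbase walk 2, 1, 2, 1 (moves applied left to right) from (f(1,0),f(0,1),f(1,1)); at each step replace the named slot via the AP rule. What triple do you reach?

start (-5,-5,-15) = (f(1,0),f(0,1),f(1,1))
replace slot 2: 2·((-5)+(-15)) − (-5) = -35 → (-5,-35,-15)
replace slot 1: 2·((-35)+(-15)) − (-5) = -95 → (-95,-35,-15)
replace slot 2: 2·((-95)+(-15)) − (-35) = -185 → (-95,-185,-15)
replace slot 1: 2·((-185)+(-15)) − (-95) = -305 → (-305,-185,-15)

-305,-185,-15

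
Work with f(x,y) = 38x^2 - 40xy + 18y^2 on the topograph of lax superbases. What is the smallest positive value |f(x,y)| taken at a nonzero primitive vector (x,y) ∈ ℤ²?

translate: b→36 (≡-40 mod 76), so (38,-40,18)→(38,36,16)
flip: (38,36,16)→(16,-36,38)
translate: b→-4 (≡-36 mod 32), so (16,-36,38)→(16,-4,18)
reduced (well bottom): (16,-4,18) with a≤c, −a<b≤a
well minimum = a = 16

16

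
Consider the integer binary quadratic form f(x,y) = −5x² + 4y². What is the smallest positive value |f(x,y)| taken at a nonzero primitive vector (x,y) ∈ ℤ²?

descent: ρ → (4,8,-1)  [lands on river]
river: ρ → (-1,8,4)
closes: descent 1, river 2
min |a| on river = 1

1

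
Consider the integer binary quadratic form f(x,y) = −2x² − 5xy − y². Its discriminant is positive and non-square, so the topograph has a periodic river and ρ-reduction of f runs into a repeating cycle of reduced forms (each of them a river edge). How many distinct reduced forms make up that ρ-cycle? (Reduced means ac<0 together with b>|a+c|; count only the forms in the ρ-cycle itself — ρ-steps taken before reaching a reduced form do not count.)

D = 17, ⌊√D⌋ = 4
descent: ρ → (-1,3,2)  [lands on river]
river: ρ → (2,1,-2)
river: ρ → (-2,3,1)
river: ρ → (1,3,-2)
river: ρ → (-2,1,2)
river: ρ → (2,3,-1)
ρ-cycle length = 6 (tail of 1 descent step not counted)

6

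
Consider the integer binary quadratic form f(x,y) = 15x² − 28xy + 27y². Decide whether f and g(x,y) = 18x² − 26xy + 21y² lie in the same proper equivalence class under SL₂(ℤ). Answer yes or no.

D₁ = -836, D₂ = -836
f: translate: b→2 (≡-28 mod 30), so (15,-28,27)→(15,2,14)
f: flip: (15,2,14)→(14,-2,15)
f: reduced (well bottom): (14,-2,15) with a≤c, −a<b≤a
g: translate: b→10 (≡-26 mod 36), so (18,-26,21)→(18,10,13)
g: flip: (18,10,13)→(13,-10,18)
g: reduced (well bottom): (13,-10,18) with a≤c, −a<b≤a
reduced forms (14, -2, 15) vs (13, -10, 18) ⇒ inequivalent

no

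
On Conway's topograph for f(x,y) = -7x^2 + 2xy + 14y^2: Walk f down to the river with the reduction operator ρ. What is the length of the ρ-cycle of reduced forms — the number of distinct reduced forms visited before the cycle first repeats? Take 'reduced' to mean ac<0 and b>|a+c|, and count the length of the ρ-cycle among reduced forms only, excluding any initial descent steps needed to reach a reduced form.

D = 396, ⌊√D⌋ = 19
descent: ρ → (14,-2,-7)
descent: ρ → (-7,16,5)  [lands on river]
river: ρ → (5,14,-10)
river: ρ → (-10,6,9)
river: ρ → (9,12,-7)
ρ-cycle length = 4 (tail of 2 descent steps not counted)

4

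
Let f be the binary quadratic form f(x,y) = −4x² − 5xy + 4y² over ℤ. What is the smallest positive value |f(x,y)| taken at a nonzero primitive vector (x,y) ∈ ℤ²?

descent: ρ → (4,5,-4)  [lands on river]
river: ρ → (-4,3,5)
river: ρ → (5,7,-2)
river: ρ → (-2,9,1)
river: ρ → (1,9,-2)
river: ρ → (-2,7,5)
river: ρ → (5,3,-4)
river: ρ → (-4,5,4)
river: ρ → (4,3,-5)
river: ρ → (-5,7,2)
river: ρ → (2,9,-1)
river: ρ → (-1,9,2)
river: ρ → (2,7,-5)
river: ρ → (-5,3,4)
closes: descent 1, river 14
min |a| on river = 1

1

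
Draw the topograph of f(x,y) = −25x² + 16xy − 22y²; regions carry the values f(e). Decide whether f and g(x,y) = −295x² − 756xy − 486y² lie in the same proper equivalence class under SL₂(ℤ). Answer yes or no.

D₁ = -1944, D₂ = -1944
f is negative-definite; reduce −f:
−f: flip: (25,-16,22)→(22,16,25)
−f: reduced (well bottom): (22,16,25) with a≤c, −a<b≤a
flip sign back: reduced form of f is (-22,-16,-25)
g is negative-definite; reduce −g:
−g: translate: b→166 (≡756 mod 590), so (295,756,486)→(295,166,25)
−g: flip: (295,166,25)→(25,-166,295)
−g: translate: b→-16 (≡-166 mod 50), so (25,-166,295)→(25,-16,22)
−g: flip: (25,-16,22)→(22,16,25)
−g: reduced (well bottom): (22,16,25) with a≤c, −a<b≤a
flip sign back: reduced form of g is (-22,-16,-25)
reduced forms (-22, -16, -25) vs (-22, -16, -25) ⇒ equivalent

yes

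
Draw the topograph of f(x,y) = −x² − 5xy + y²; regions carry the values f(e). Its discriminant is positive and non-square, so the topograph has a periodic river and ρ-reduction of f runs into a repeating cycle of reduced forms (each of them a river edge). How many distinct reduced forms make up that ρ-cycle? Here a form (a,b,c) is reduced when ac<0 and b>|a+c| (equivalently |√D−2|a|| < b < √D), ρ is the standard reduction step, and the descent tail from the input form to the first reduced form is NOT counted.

D = 29, ⌊√D⌋ = 5
descent: ρ → (1,5,-1)  [lands on river]
river: ρ → (-1,5,1)
ρ-cycle length = 2 (tail of 1 descent step not counted)

2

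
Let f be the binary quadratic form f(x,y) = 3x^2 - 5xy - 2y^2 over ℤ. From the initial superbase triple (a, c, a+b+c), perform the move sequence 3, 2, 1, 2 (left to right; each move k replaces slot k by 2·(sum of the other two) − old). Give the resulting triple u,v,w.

start (3,-2,-4) = (f(1,0),f(0,1),f(1,1))
replace slot 3: 2·(3+(-2)) − (-4) = 6 → (3,-2,6)
replace slot 2: 2·(3+6) − (-2) = 20 → (3,20,6)
replace slot 1: 2·(20+6) − 3 = 49 → (49,20,6)
replace slot 2: 2·(49+6) − 20 = 90 → (49,90,6)

49,90,6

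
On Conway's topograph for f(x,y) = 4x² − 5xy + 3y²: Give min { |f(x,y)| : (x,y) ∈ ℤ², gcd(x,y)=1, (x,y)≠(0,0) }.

translate: b→3 (≡-5 mod 8), so (4,-5,3)→(4,3,2)
flip: (4,3,2)→(2,-3,4)
translate: b→1 (≡-3 mod 4), so (2,-3,4)→(2,1,3)
reduced (well bottom): (2,1,3) with a≤c, −a<b≤a
well minimum = a = 2

2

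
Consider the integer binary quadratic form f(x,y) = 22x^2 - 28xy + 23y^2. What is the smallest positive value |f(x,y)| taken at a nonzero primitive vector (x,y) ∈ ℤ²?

translate: b→16 (≡-28 mod 44), so (22,-28,23)→(22,16,17)
flip: (22,16,17)→(17,-16,22)
reduced (well bottom): (17,-16,22) with a≤c, −a<b≤a
well minimum = a = 17

17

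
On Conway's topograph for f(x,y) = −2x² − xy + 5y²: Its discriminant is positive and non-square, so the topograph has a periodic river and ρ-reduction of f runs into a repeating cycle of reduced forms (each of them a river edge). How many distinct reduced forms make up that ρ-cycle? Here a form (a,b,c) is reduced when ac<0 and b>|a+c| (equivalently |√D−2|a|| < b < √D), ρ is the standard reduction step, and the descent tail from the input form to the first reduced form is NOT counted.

D = 41, ⌊√D⌋ = 6
descent: ρ → (5,1,-2)
descent: ρ → (-2,3,4)  [lands on river]
river: ρ → (4,5,-1)
river: ρ → (-1,5,4)
river: ρ → (4,3,-2)
river: ρ → (-2,5,2)
river: ρ → (2,3,-4)
river: ρ → (-4,5,1)
river: ρ → (1,5,-4)
river: ρ → (-4,3,2)
river: ρ → (2,5,-2)
ρ-cycle length = 10 (tail of 2 descent steps not counted)

10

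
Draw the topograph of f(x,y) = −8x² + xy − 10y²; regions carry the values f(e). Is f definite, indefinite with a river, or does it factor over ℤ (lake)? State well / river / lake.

D = b²−4ac = 1² − 4·(-8)·(-10) = -319
D < 0 ⇒ definite ⇒ every region one sign ⇒ single well

well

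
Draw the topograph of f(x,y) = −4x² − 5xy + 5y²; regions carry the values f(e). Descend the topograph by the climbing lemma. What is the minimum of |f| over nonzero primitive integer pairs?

descent: ρ → (5,5,-4)  [lands on river]
river: ρ → (-4,3,6)
river: ρ → (6,9,-1)
river: ρ → (-1,9,6)
river: ρ → (6,3,-4)
river: ρ → (-4,5,5)
closes: descent 1, river 6
min |a| on river = 1

1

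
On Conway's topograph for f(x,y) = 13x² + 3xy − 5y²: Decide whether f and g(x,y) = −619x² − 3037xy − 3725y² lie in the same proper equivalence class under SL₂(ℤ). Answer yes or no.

D₁ = 269, D₂ = 269
river cycle of f (length 10): (-5, 7, 11), (11, 15, -1), (-1, 15, 11), (11, 7, -5), (-5, 13, 5), (5, 7, -11), (-11, 15, 1), (1, 15, -11), (-11, 7, 5), (5, 13, -5)
river cycle of g (length 10): (-5, 7, 11), (11, 15, -1), (-1, 15, 11), (11, 7, -5), (-5, 13, 5), (5, 7, -11), (-11, 15, 1), (1, 15, -11), (-11, 7, 5), (5, 13, -5)
cycles coincide ⇒ equivalent

yes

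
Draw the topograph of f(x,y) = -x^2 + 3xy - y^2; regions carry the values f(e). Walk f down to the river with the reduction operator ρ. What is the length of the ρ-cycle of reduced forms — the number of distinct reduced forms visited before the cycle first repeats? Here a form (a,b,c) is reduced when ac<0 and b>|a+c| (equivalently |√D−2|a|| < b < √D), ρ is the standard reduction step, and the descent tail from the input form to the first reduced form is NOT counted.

D = 5, ⌊√D⌋ = 2
descent: ρ → (-1,1,1)  [lands on river]
river: ρ → (1,1,-1)
ρ-cycle length = 2 (tail of 1 descent step not counted)

2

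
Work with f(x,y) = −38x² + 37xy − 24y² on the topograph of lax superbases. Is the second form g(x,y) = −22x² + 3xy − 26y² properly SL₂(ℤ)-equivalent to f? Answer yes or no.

D₁ = -2279, D₂ = -2279
f is negative-definite; reduce −f:
−f: flip: (38,-37,24)→(24,37,38)
−f: translate: b→-11 (≡37 mod 48), so (24,37,38)→(24,-11,25)
−f: reduced (well bottom): (24,-11,25) with a≤c, −a<b≤a
flip sign back: reduced form of f is (-24,11,-25)
g is negative-definite; reduce −g:
−g: reduced (well bottom): (22,-3,26) with a≤c, −a<b≤a
flip sign back: reduced form of g is (-22,3,-26)
reduced forms (-24, 11, -25) vs (-22, 3, -26) ⇒ inequivalent

no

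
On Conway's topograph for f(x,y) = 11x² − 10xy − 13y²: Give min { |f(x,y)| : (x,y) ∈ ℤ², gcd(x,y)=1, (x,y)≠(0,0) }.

descent: ρ → (-13,10,11)  [lands on river]
river: ρ → (11,12,-12)
river: ρ → (-12,12,11)
river: ρ → (11,10,-13)
river: ρ → (-13,16,8)
river: ρ → (8,16,-13)
closes: descent 1, river 6
min |a| on river = 8

8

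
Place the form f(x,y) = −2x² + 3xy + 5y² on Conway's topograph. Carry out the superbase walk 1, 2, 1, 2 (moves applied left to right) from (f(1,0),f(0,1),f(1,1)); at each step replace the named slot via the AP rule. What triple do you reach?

start (-2,5,6) = (f(1,0),f(0,1),f(1,1))
replace slot 1: 2·(5+6) − (-2) = 24 → (24,5,6)
replace slot 2: 2·(24+6) − 5 = 55 → (24,55,6)
replace slot 1: 2·(55+6) − 24 = 98 → (98,55,6)
replace slot 2: 2·(98+6) − 55 = 153 → (98,153,6)

98,153,6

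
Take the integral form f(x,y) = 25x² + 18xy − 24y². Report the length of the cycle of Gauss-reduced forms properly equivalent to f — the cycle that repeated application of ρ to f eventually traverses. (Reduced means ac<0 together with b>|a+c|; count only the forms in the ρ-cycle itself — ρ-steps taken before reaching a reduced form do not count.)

D = 2724, ⌊√D⌋ = 52
river: ρ → (-24,30,19)
river: ρ → (19,46,-8)
river: ρ → (-8,50,7)
river: ρ → (7,48,-15)
river: ρ → (-15,42,16)
river: ρ → (16,22,-35)
river: ρ → (-35,48,3)
river: ρ → (3,48,-35)
river: ρ → (-35,22,16)
river: ρ → (16,42,-15)
river: ρ → (-15,48,7)
river: ρ → (7,50,-8)
river: ρ → (-8,46,19)
river: ρ → (19,30,-24)
river: ρ → (-24,18,25)
river: ρ → (25,32,-17)
river: ρ → (-17,36,21)
river: ρ → (21,48,-5)
river: ρ → (-5,52,1)
river: ρ → (1,52,-5)
river: ρ → (-5,48,21)
river: ρ → (21,36,-17)
river: ρ → (-17,32,25)
river: ρ → (25,18,-24)
ρ-cycle length = 24 (tail of 0 descent steps not counted)

24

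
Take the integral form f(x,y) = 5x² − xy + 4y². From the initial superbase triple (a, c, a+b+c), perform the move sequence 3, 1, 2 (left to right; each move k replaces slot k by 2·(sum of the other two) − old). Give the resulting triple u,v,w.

start (5,4,8) = (f(1,0),f(0,1),f(1,1))
replace slot 3: 2·(5+4) − 8 = 10 → (5,4,10)
replace slot 1: 2·(4+10) − 5 = 23 → (23,4,10)
replace slot 2: 2·(23+10) − 4 = 62 → (23,62,10)

23,62,10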